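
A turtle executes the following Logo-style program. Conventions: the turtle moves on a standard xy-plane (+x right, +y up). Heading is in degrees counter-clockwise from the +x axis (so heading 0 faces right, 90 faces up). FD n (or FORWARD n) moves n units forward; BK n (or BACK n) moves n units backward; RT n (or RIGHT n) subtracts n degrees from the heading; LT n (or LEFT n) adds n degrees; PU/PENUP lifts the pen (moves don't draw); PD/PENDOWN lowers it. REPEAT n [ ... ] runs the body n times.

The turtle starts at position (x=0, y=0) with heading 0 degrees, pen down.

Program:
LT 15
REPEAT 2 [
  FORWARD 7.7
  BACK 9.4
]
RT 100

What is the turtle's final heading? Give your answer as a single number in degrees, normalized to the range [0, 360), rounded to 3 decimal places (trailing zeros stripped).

Answer: 275

Derivation:
Executing turtle program step by step:
Start: pos=(0,0), heading=0, pen down
LT 15: heading 0 -> 15
REPEAT 2 [
  -- iteration 1/2 --
  FD 7.7: (0,0) -> (7.438,1.993) [heading=15, draw]
  BK 9.4: (7.438,1.993) -> (-1.642,-0.44) [heading=15, draw]
  -- iteration 2/2 --
  FD 7.7: (-1.642,-0.44) -> (5.796,1.553) [heading=15, draw]
  BK 9.4: (5.796,1.553) -> (-3.284,-0.88) [heading=15, draw]
]
RT 100: heading 15 -> 275
Final: pos=(-3.284,-0.88), heading=275, 4 segment(s) drawn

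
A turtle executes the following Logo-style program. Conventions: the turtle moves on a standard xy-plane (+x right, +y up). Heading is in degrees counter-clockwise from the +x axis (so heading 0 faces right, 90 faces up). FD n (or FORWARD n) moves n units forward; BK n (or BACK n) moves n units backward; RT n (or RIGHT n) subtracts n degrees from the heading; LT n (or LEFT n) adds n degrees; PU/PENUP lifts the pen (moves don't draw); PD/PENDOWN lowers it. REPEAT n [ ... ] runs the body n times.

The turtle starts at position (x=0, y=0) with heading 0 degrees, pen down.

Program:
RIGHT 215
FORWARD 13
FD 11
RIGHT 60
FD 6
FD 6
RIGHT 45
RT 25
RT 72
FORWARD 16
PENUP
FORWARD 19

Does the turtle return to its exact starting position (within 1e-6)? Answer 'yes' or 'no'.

Answer: no

Derivation:
Executing turtle program step by step:
Start: pos=(0,0), heading=0, pen down
RT 215: heading 0 -> 145
FD 13: (0,0) -> (-10.649,7.456) [heading=145, draw]
FD 11: (-10.649,7.456) -> (-19.66,13.766) [heading=145, draw]
RT 60: heading 145 -> 85
FD 6: (-19.66,13.766) -> (-19.137,19.743) [heading=85, draw]
FD 6: (-19.137,19.743) -> (-18.614,25.72) [heading=85, draw]
RT 45: heading 85 -> 40
RT 25: heading 40 -> 15
RT 72: heading 15 -> 303
FD 16: (-18.614,25.72) -> (-9.9,12.301) [heading=303, draw]
PU: pen up
FD 19: (-9.9,12.301) -> (0.449,-3.633) [heading=303, move]
Final: pos=(0.449,-3.633), heading=303, 5 segment(s) drawn

Start position: (0, 0)
Final position: (0.449, -3.633)
Distance = 3.661; >= 1e-6 -> NOT closed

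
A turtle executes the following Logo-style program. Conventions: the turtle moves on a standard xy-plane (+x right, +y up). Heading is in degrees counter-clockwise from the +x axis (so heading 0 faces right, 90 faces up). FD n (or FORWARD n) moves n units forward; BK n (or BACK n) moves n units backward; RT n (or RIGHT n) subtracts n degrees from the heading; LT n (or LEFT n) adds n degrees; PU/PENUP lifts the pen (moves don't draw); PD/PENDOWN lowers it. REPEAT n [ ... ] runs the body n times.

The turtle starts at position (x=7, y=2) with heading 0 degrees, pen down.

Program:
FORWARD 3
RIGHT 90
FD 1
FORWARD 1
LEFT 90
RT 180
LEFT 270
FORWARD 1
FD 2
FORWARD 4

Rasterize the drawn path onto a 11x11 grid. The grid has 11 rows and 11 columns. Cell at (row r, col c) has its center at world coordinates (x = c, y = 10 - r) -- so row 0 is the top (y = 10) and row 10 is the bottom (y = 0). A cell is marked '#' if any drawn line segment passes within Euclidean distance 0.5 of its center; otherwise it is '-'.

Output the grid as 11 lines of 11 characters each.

Answer: -----------
-----------
-----------
----------#
----------#
----------#
----------#
----------#
-------####
----------#
----------#

Derivation:
Segment 0: (7,2) -> (10,2)
Segment 1: (10,2) -> (10,1)
Segment 2: (10,1) -> (10,0)
Segment 3: (10,0) -> (10,1)
Segment 4: (10,1) -> (10,3)
Segment 5: (10,3) -> (10,7)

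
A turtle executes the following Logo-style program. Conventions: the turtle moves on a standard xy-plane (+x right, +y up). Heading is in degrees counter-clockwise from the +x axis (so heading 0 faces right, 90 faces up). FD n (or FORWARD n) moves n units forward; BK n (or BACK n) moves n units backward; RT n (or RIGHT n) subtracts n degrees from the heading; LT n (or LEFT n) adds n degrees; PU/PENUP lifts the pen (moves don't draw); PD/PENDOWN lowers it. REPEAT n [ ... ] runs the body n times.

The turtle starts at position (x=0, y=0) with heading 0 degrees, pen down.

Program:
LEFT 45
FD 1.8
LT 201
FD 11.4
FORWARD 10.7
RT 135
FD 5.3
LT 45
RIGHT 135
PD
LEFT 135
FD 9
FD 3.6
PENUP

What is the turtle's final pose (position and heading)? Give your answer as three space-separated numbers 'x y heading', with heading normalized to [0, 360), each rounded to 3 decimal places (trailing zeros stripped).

Answer: -21.126 -8.844 156

Derivation:
Executing turtle program step by step:
Start: pos=(0,0), heading=0, pen down
LT 45: heading 0 -> 45
FD 1.8: (0,0) -> (1.273,1.273) [heading=45, draw]
LT 201: heading 45 -> 246
FD 11.4: (1.273,1.273) -> (-3.364,-9.142) [heading=246, draw]
FD 10.7: (-3.364,-9.142) -> (-7.716,-18.917) [heading=246, draw]
RT 135: heading 246 -> 111
FD 5.3: (-7.716,-18.917) -> (-9.615,-13.969) [heading=111, draw]
LT 45: heading 111 -> 156
RT 135: heading 156 -> 21
PD: pen down
LT 135: heading 21 -> 156
FD 9: (-9.615,-13.969) -> (-17.837,-10.308) [heading=156, draw]
FD 3.6: (-17.837,-10.308) -> (-21.126,-8.844) [heading=156, draw]
PU: pen up
Final: pos=(-21.126,-8.844), heading=156, 6 segment(s) drawn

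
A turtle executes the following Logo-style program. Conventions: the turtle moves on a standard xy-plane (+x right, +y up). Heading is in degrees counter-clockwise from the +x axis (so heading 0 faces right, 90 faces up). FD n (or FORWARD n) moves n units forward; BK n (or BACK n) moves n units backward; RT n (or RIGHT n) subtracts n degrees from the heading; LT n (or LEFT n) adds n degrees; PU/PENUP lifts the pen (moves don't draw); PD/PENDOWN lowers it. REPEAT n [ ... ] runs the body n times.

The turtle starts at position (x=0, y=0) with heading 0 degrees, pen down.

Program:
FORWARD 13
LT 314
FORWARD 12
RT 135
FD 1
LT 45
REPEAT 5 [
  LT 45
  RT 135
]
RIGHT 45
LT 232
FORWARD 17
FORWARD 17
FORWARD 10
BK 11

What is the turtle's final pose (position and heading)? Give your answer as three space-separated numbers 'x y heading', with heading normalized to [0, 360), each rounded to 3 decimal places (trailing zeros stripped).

Executing turtle program step by step:
Start: pos=(0,0), heading=0, pen down
FD 13: (0,0) -> (13,0) [heading=0, draw]
LT 314: heading 0 -> 314
FD 12: (13,0) -> (21.336,-8.632) [heading=314, draw]
RT 135: heading 314 -> 179
FD 1: (21.336,-8.632) -> (20.336,-8.615) [heading=179, draw]
LT 45: heading 179 -> 224
REPEAT 5 [
  -- iteration 1/5 --
  LT 45: heading 224 -> 269
  RT 135: heading 269 -> 134
  -- iteration 2/5 --
  LT 45: heading 134 -> 179
  RT 135: heading 179 -> 44
  -- iteration 3/5 --
  LT 45: heading 44 -> 89
  RT 135: heading 89 -> 314
  -- iteration 4/5 --
  LT 45: heading 314 -> 359
  RT 135: heading 359 -> 224
  -- iteration 5/5 --
  LT 45: heading 224 -> 269
  RT 135: heading 269 -> 134
]
RT 45: heading 134 -> 89
LT 232: heading 89 -> 321
FD 17: (20.336,-8.615) -> (33.548,-19.313) [heading=321, draw]
FD 17: (33.548,-19.313) -> (46.759,-30.012) [heading=321, draw]
FD 10: (46.759,-30.012) -> (54.53,-36.305) [heading=321, draw]
BK 11: (54.53,-36.305) -> (45.982,-29.382) [heading=321, draw]
Final: pos=(45.982,-29.382), heading=321, 7 segment(s) drawn

Answer: 45.982 -29.382 321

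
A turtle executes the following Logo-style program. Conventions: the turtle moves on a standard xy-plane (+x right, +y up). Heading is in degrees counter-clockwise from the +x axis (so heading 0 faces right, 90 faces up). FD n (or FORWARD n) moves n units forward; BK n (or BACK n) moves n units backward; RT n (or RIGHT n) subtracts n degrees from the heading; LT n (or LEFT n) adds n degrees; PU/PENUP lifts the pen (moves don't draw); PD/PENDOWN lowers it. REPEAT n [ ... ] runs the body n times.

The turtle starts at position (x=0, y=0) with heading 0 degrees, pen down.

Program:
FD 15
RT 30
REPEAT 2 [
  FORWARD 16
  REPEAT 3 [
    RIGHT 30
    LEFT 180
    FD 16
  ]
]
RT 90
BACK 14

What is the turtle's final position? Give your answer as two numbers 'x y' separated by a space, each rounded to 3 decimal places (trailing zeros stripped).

Answer: 18.144 5.445

Derivation:
Executing turtle program step by step:
Start: pos=(0,0), heading=0, pen down
FD 15: (0,0) -> (15,0) [heading=0, draw]
RT 30: heading 0 -> 330
REPEAT 2 [
  -- iteration 1/2 --
  FD 16: (15,0) -> (28.856,-8) [heading=330, draw]
  REPEAT 3 [
    -- iteration 1/3 --
    RT 30: heading 330 -> 300
    LT 180: heading 300 -> 120
    FD 16: (28.856,-8) -> (20.856,5.856) [heading=120, draw]
    -- iteration 2/3 --
    RT 30: heading 120 -> 90
    LT 180: heading 90 -> 270
    FD 16: (20.856,5.856) -> (20.856,-10.144) [heading=270, draw]
    -- iteration 3/3 --
    RT 30: heading 270 -> 240
    LT 180: heading 240 -> 60
    FD 16: (20.856,-10.144) -> (28.856,3.713) [heading=60, draw]
  ]
  -- iteration 2/2 --
  FD 16: (28.856,3.713) -> (36.856,17.569) [heading=60, draw]
  REPEAT 3 [
    -- iteration 1/3 --
    RT 30: heading 60 -> 30
    LT 180: heading 30 -> 210
    FD 16: (36.856,17.569) -> (23,9.569) [heading=210, draw]
    -- iteration 2/3 --
    RT 30: heading 210 -> 180
    LT 180: heading 180 -> 0
    FD 16: (23,9.569) -> (39,9.569) [heading=0, draw]
    -- iteration 3/3 --
    RT 30: heading 0 -> 330
    LT 180: heading 330 -> 150
    FD 16: (39,9.569) -> (25.144,17.569) [heading=150, draw]
  ]
]
RT 90: heading 150 -> 60
BK 14: (25.144,17.569) -> (18.144,5.445) [heading=60, draw]
Final: pos=(18.144,5.445), heading=60, 10 segment(s) drawn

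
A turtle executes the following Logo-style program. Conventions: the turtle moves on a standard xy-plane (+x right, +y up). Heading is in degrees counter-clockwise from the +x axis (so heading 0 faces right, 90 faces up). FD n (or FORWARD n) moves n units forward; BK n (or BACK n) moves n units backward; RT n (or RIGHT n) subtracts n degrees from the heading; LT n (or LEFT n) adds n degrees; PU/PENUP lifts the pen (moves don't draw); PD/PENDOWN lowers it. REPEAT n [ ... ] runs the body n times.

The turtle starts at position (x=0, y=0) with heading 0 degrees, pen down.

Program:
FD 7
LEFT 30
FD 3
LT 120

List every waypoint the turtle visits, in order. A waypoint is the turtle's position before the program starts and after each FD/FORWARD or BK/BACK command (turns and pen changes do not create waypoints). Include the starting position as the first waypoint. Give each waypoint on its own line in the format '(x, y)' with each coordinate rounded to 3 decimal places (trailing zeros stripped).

Answer: (0, 0)
(7, 0)
(9.598, 1.5)

Derivation:
Executing turtle program step by step:
Start: pos=(0,0), heading=0, pen down
FD 7: (0,0) -> (7,0) [heading=0, draw]
LT 30: heading 0 -> 30
FD 3: (7,0) -> (9.598,1.5) [heading=30, draw]
LT 120: heading 30 -> 150
Final: pos=(9.598,1.5), heading=150, 2 segment(s) drawn
Waypoints (3 total):
(0, 0)
(7, 0)
(9.598, 1.5)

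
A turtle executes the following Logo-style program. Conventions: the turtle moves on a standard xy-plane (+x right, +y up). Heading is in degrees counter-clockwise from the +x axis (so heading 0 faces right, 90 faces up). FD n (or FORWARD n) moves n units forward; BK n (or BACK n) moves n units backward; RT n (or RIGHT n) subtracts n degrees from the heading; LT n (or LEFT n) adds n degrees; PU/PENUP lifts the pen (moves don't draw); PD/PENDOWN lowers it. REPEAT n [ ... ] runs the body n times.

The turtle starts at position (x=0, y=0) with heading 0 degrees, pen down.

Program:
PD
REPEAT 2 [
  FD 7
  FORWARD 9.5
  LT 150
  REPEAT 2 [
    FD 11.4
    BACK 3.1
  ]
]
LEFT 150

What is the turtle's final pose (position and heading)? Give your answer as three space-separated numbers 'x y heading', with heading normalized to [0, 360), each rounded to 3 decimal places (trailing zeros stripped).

Answer: -3.865 2.174 90

Derivation:
Executing turtle program step by step:
Start: pos=(0,0), heading=0, pen down
PD: pen down
REPEAT 2 [
  -- iteration 1/2 --
  FD 7: (0,0) -> (7,0) [heading=0, draw]
  FD 9.5: (7,0) -> (16.5,0) [heading=0, draw]
  LT 150: heading 0 -> 150
  REPEAT 2 [
    -- iteration 1/2 --
    FD 11.4: (16.5,0) -> (6.627,5.7) [heading=150, draw]
    BK 3.1: (6.627,5.7) -> (9.312,4.15) [heading=150, draw]
    -- iteration 2/2 --
    FD 11.4: (9.312,4.15) -> (-0.561,9.85) [heading=150, draw]
    BK 3.1: (-0.561,9.85) -> (2.124,8.3) [heading=150, draw]
  ]
  -- iteration 2/2 --
  FD 7: (2.124,8.3) -> (-3.938,11.8) [heading=150, draw]
  FD 9.5: (-3.938,11.8) -> (-12.165,16.55) [heading=150, draw]
  LT 150: heading 150 -> 300
  REPEAT 2 [
    -- iteration 1/2 --
    FD 11.4: (-12.165,16.55) -> (-6.465,6.677) [heading=300, draw]
    BK 3.1: (-6.465,6.677) -> (-8.015,9.362) [heading=300, draw]
    -- iteration 2/2 --
    FD 11.4: (-8.015,9.362) -> (-2.315,-0.511) [heading=300, draw]
    BK 3.1: (-2.315,-0.511) -> (-3.865,2.174) [heading=300, draw]
  ]
]
LT 150: heading 300 -> 90
Final: pos=(-3.865,2.174), heading=90, 12 segment(s) drawn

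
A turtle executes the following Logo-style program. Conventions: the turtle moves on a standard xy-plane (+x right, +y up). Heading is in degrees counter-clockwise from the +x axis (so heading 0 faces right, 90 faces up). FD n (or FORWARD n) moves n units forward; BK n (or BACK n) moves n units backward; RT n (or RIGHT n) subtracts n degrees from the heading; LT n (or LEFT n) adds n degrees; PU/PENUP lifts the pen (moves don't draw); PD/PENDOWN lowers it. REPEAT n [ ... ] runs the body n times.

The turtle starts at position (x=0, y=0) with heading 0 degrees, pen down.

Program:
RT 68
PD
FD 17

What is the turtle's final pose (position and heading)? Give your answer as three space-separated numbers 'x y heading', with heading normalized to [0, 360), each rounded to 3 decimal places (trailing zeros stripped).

Executing turtle program step by step:
Start: pos=(0,0), heading=0, pen down
RT 68: heading 0 -> 292
PD: pen down
FD 17: (0,0) -> (6.368,-15.762) [heading=292, draw]
Final: pos=(6.368,-15.762), heading=292, 1 segment(s) drawn

Answer: 6.368 -15.762 292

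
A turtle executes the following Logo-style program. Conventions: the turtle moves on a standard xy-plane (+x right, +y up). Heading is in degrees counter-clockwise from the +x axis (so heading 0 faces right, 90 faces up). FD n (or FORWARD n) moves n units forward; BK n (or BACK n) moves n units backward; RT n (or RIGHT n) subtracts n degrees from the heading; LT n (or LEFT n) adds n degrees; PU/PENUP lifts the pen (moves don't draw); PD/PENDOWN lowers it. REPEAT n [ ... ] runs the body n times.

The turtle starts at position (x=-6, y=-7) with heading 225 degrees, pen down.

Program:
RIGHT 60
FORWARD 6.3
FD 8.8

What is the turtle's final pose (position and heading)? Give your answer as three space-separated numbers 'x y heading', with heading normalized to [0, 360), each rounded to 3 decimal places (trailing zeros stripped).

Executing turtle program step by step:
Start: pos=(-6,-7), heading=225, pen down
RT 60: heading 225 -> 165
FD 6.3: (-6,-7) -> (-12.085,-5.369) [heading=165, draw]
FD 8.8: (-12.085,-5.369) -> (-20.585,-3.092) [heading=165, draw]
Final: pos=(-20.585,-3.092), heading=165, 2 segment(s) drawn

Answer: -20.585 -3.092 165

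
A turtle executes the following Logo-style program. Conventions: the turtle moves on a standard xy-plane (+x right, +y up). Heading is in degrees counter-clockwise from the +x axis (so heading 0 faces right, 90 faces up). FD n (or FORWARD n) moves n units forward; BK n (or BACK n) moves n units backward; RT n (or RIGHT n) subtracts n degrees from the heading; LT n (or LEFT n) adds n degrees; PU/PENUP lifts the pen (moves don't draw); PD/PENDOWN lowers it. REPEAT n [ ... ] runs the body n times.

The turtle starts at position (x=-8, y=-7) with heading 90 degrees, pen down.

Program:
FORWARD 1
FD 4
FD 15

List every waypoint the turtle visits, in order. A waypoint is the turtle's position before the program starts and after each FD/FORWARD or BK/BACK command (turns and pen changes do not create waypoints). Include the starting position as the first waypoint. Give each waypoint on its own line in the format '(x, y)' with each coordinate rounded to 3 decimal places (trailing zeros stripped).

Executing turtle program step by step:
Start: pos=(-8,-7), heading=90, pen down
FD 1: (-8,-7) -> (-8,-6) [heading=90, draw]
FD 4: (-8,-6) -> (-8,-2) [heading=90, draw]
FD 15: (-8,-2) -> (-8,13) [heading=90, draw]
Final: pos=(-8,13), heading=90, 3 segment(s) drawn
Waypoints (4 total):
(-8, -7)
(-8, -6)
(-8, -2)
(-8, 13)

Answer: (-8, -7)
(-8, -6)
(-8, -2)
(-8, 13)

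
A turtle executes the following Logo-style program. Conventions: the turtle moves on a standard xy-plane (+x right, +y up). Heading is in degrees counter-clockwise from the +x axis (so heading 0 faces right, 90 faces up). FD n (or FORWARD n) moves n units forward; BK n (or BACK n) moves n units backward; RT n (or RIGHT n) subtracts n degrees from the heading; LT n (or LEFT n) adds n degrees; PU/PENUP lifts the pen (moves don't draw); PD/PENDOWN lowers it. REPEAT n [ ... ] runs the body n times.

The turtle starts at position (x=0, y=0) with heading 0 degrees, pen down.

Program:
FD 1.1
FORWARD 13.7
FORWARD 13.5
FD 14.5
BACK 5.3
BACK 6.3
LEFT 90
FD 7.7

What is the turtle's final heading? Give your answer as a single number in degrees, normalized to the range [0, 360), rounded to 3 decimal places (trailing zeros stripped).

Answer: 90

Derivation:
Executing turtle program step by step:
Start: pos=(0,0), heading=0, pen down
FD 1.1: (0,0) -> (1.1,0) [heading=0, draw]
FD 13.7: (1.1,0) -> (14.8,0) [heading=0, draw]
FD 13.5: (14.8,0) -> (28.3,0) [heading=0, draw]
FD 14.5: (28.3,0) -> (42.8,0) [heading=0, draw]
BK 5.3: (42.8,0) -> (37.5,0) [heading=0, draw]
BK 6.3: (37.5,0) -> (31.2,0) [heading=0, draw]
LT 90: heading 0 -> 90
FD 7.7: (31.2,0) -> (31.2,7.7) [heading=90, draw]
Final: pos=(31.2,7.7), heading=90, 7 segment(s) drawn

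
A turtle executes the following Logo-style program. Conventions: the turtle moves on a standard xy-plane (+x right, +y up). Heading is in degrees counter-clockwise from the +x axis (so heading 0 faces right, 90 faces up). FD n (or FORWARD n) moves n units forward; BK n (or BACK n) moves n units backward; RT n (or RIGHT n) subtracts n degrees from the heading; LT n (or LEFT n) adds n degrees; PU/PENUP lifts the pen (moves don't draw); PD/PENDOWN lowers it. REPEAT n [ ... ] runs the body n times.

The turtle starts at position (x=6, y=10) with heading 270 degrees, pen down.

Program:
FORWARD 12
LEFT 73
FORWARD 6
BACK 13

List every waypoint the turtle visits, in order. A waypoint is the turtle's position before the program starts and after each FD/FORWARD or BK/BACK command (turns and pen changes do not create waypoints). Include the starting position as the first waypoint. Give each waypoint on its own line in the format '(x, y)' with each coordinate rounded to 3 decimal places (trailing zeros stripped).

Answer: (6, 10)
(6, -2)
(11.738, -3.754)
(-0.694, 0.047)

Derivation:
Executing turtle program step by step:
Start: pos=(6,10), heading=270, pen down
FD 12: (6,10) -> (6,-2) [heading=270, draw]
LT 73: heading 270 -> 343
FD 6: (6,-2) -> (11.738,-3.754) [heading=343, draw]
BK 13: (11.738,-3.754) -> (-0.694,0.047) [heading=343, draw]
Final: pos=(-0.694,0.047), heading=343, 3 segment(s) drawn
Waypoints (4 total):
(6, 10)
(6, -2)
(11.738, -3.754)
(-0.694, 0.047)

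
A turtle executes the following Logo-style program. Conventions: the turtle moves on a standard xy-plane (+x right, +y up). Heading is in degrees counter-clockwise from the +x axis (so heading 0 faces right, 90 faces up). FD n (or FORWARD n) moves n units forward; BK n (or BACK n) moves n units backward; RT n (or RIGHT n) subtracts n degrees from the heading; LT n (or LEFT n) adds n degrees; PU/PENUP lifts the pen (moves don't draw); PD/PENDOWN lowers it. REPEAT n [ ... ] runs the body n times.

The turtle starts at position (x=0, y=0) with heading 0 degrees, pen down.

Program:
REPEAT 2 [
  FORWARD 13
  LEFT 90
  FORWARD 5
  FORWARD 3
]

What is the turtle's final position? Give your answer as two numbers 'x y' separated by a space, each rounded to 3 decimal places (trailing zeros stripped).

Answer: 5 21

Derivation:
Executing turtle program step by step:
Start: pos=(0,0), heading=0, pen down
REPEAT 2 [
  -- iteration 1/2 --
  FD 13: (0,0) -> (13,0) [heading=0, draw]
  LT 90: heading 0 -> 90
  FD 5: (13,0) -> (13,5) [heading=90, draw]
  FD 3: (13,5) -> (13,8) [heading=90, draw]
  -- iteration 2/2 --
  FD 13: (13,8) -> (13,21) [heading=90, draw]
  LT 90: heading 90 -> 180
  FD 5: (13,21) -> (8,21) [heading=180, draw]
  FD 3: (8,21) -> (5,21) [heading=180, draw]
]
Final: pos=(5,21), heading=180, 6 segment(s) drawn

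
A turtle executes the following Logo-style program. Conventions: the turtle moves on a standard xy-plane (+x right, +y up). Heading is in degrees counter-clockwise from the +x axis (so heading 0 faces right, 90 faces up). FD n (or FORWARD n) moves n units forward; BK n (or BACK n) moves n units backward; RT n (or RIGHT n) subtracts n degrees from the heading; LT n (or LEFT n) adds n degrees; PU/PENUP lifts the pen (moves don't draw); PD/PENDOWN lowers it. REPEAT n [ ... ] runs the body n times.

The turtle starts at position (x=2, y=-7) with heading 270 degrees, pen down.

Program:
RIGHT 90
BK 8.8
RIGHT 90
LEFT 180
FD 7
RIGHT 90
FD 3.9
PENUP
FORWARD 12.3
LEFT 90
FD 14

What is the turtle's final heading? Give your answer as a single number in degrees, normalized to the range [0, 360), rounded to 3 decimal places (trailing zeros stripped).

Executing turtle program step by step:
Start: pos=(2,-7), heading=270, pen down
RT 90: heading 270 -> 180
BK 8.8: (2,-7) -> (10.8,-7) [heading=180, draw]
RT 90: heading 180 -> 90
LT 180: heading 90 -> 270
FD 7: (10.8,-7) -> (10.8,-14) [heading=270, draw]
RT 90: heading 270 -> 180
FD 3.9: (10.8,-14) -> (6.9,-14) [heading=180, draw]
PU: pen up
FD 12.3: (6.9,-14) -> (-5.4,-14) [heading=180, move]
LT 90: heading 180 -> 270
FD 14: (-5.4,-14) -> (-5.4,-28) [heading=270, move]
Final: pos=(-5.4,-28), heading=270, 3 segment(s) drawn

Answer: 270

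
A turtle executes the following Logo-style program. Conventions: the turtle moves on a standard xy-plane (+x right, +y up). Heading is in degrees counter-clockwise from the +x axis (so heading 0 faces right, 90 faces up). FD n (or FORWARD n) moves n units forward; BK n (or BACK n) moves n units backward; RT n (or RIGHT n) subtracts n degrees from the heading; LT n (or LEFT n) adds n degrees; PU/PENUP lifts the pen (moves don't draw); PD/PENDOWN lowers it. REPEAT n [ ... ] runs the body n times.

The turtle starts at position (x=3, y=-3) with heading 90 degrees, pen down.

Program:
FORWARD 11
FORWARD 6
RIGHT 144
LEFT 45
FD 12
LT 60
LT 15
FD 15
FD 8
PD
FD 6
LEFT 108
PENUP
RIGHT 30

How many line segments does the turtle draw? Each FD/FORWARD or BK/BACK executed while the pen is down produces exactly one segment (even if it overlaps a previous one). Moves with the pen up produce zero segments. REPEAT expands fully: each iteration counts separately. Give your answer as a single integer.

Answer: 6

Derivation:
Executing turtle program step by step:
Start: pos=(3,-3), heading=90, pen down
FD 11: (3,-3) -> (3,8) [heading=90, draw]
FD 6: (3,8) -> (3,14) [heading=90, draw]
RT 144: heading 90 -> 306
LT 45: heading 306 -> 351
FD 12: (3,14) -> (14.852,12.123) [heading=351, draw]
LT 60: heading 351 -> 51
LT 15: heading 51 -> 66
FD 15: (14.852,12.123) -> (20.953,25.826) [heading=66, draw]
FD 8: (20.953,25.826) -> (24.207,33.134) [heading=66, draw]
PD: pen down
FD 6: (24.207,33.134) -> (26.648,38.616) [heading=66, draw]
LT 108: heading 66 -> 174
PU: pen up
RT 30: heading 174 -> 144
Final: pos=(26.648,38.616), heading=144, 6 segment(s) drawn
Segments drawn: 6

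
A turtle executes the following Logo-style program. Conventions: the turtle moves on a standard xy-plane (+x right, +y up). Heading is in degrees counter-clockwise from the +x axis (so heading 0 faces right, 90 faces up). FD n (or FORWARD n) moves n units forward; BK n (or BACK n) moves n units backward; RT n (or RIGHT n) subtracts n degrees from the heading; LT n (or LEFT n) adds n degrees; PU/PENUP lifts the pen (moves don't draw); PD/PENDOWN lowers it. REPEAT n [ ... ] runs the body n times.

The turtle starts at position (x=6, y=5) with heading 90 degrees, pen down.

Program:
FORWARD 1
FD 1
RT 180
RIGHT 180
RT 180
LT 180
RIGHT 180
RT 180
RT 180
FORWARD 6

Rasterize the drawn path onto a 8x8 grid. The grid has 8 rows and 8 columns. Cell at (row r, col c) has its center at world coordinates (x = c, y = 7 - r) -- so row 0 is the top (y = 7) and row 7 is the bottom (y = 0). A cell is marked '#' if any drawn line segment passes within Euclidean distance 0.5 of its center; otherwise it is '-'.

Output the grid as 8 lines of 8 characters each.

Segment 0: (6,5) -> (6,6)
Segment 1: (6,6) -> (6,7)
Segment 2: (6,7) -> (6,1)

Answer: ------#-
------#-
------#-
------#-
------#-
------#-
------#-
--------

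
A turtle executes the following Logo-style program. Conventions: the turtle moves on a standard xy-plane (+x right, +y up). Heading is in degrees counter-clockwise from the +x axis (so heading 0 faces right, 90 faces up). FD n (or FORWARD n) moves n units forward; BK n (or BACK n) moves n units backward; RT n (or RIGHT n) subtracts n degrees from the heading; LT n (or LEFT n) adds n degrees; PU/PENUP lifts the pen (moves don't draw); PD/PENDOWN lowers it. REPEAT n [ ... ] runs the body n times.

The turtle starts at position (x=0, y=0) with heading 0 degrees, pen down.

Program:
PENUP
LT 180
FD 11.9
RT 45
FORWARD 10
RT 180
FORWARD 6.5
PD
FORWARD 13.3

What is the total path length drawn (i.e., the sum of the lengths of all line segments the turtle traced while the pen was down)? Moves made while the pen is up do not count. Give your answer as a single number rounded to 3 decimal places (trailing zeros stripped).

Executing turtle program step by step:
Start: pos=(0,0), heading=0, pen down
PU: pen up
LT 180: heading 0 -> 180
FD 11.9: (0,0) -> (-11.9,0) [heading=180, move]
RT 45: heading 180 -> 135
FD 10: (-11.9,0) -> (-18.971,7.071) [heading=135, move]
RT 180: heading 135 -> 315
FD 6.5: (-18.971,7.071) -> (-14.375,2.475) [heading=315, move]
PD: pen down
FD 13.3: (-14.375,2.475) -> (-4.97,-6.93) [heading=315, draw]
Final: pos=(-4.97,-6.93), heading=315, 1 segment(s) drawn

Segment lengths:
  seg 1: (-14.375,2.475) -> (-4.97,-6.93), length = 13.3
Total = 13.3

Answer: 13.3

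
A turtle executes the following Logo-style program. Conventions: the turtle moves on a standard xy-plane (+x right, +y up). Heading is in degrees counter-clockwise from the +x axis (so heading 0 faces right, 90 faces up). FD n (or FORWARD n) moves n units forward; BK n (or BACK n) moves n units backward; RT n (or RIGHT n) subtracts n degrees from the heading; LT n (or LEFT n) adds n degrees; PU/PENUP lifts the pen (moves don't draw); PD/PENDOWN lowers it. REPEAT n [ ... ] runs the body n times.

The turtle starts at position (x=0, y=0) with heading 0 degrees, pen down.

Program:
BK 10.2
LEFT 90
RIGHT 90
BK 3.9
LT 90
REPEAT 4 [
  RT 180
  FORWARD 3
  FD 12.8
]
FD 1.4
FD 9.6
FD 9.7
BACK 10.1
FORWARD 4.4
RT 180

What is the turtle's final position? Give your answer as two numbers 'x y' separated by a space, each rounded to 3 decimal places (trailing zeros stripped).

Executing turtle program step by step:
Start: pos=(0,0), heading=0, pen down
BK 10.2: (0,0) -> (-10.2,0) [heading=0, draw]
LT 90: heading 0 -> 90
RT 90: heading 90 -> 0
BK 3.9: (-10.2,0) -> (-14.1,0) [heading=0, draw]
LT 90: heading 0 -> 90
REPEAT 4 [
  -- iteration 1/4 --
  RT 180: heading 90 -> 270
  FD 3: (-14.1,0) -> (-14.1,-3) [heading=270, draw]
  FD 12.8: (-14.1,-3) -> (-14.1,-15.8) [heading=270, draw]
  -- iteration 2/4 --
  RT 180: heading 270 -> 90
  FD 3: (-14.1,-15.8) -> (-14.1,-12.8) [heading=90, draw]
  FD 12.8: (-14.1,-12.8) -> (-14.1,0) [heading=90, draw]
  -- iteration 3/4 --
  RT 180: heading 90 -> 270
  FD 3: (-14.1,0) -> (-14.1,-3) [heading=270, draw]
  FD 12.8: (-14.1,-3) -> (-14.1,-15.8) [heading=270, draw]
  -- iteration 4/4 --
  RT 180: heading 270 -> 90
  FD 3: (-14.1,-15.8) -> (-14.1,-12.8) [heading=90, draw]
  FD 12.8: (-14.1,-12.8) -> (-14.1,0) [heading=90, draw]
]
FD 1.4: (-14.1,0) -> (-14.1,1.4) [heading=90, draw]
FD 9.6: (-14.1,1.4) -> (-14.1,11) [heading=90, draw]
FD 9.7: (-14.1,11) -> (-14.1,20.7) [heading=90, draw]
BK 10.1: (-14.1,20.7) -> (-14.1,10.6) [heading=90, draw]
FD 4.4: (-14.1,10.6) -> (-14.1,15) [heading=90, draw]
RT 180: heading 90 -> 270
Final: pos=(-14.1,15), heading=270, 15 segment(s) drawn

Answer: -14.1 15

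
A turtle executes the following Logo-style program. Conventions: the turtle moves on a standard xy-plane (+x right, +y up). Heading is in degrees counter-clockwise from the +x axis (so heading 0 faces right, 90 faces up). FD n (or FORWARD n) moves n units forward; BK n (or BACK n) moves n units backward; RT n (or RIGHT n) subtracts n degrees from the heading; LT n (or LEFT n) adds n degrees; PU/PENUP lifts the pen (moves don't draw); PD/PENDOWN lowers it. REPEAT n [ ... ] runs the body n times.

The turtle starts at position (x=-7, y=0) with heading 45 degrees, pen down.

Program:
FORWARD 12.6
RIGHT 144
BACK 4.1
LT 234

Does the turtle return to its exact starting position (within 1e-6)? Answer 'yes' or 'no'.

Executing turtle program step by step:
Start: pos=(-7,0), heading=45, pen down
FD 12.6: (-7,0) -> (1.91,8.91) [heading=45, draw]
RT 144: heading 45 -> 261
BK 4.1: (1.91,8.91) -> (2.551,12.959) [heading=261, draw]
LT 234: heading 261 -> 135
Final: pos=(2.551,12.959), heading=135, 2 segment(s) drawn

Start position: (-7, 0)
Final position: (2.551, 12.959)
Distance = 16.098; >= 1e-6 -> NOT closed

Answer: no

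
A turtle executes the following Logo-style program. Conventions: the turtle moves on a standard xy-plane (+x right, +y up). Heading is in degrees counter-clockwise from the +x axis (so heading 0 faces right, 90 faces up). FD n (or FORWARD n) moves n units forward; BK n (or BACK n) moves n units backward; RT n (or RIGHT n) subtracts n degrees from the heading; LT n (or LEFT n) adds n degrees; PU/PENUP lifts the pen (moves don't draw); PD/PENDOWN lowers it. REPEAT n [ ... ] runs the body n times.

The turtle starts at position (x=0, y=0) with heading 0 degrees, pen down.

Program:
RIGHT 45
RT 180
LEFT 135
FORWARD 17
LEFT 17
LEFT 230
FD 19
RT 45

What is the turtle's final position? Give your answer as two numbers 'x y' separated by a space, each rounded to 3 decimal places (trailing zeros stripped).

Executing turtle program step by step:
Start: pos=(0,0), heading=0, pen down
RT 45: heading 0 -> 315
RT 180: heading 315 -> 135
LT 135: heading 135 -> 270
FD 17: (0,0) -> (0,-17) [heading=270, draw]
LT 17: heading 270 -> 287
LT 230: heading 287 -> 157
FD 19: (0,-17) -> (-17.49,-9.576) [heading=157, draw]
RT 45: heading 157 -> 112
Final: pos=(-17.49,-9.576), heading=112, 2 segment(s) drawn

Answer: -17.49 -9.576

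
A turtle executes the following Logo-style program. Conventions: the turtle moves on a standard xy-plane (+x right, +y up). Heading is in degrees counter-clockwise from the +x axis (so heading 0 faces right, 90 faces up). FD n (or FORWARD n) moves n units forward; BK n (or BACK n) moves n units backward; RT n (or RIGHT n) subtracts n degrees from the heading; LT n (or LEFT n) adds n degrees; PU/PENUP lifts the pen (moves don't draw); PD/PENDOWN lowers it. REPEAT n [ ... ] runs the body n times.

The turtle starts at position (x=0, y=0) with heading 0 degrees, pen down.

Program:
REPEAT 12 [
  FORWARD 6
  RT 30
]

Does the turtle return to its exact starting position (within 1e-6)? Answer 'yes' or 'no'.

Answer: yes

Derivation:
Executing turtle program step by step:
Start: pos=(0,0), heading=0, pen down
REPEAT 12 [
  -- iteration 1/12 --
  FD 6: (0,0) -> (6,0) [heading=0, draw]
  RT 30: heading 0 -> 330
  -- iteration 2/12 --
  FD 6: (6,0) -> (11.196,-3) [heading=330, draw]
  RT 30: heading 330 -> 300
  -- iteration 3/12 --
  FD 6: (11.196,-3) -> (14.196,-8.196) [heading=300, draw]
  RT 30: heading 300 -> 270
  -- iteration 4/12 --
  FD 6: (14.196,-8.196) -> (14.196,-14.196) [heading=270, draw]
  RT 30: heading 270 -> 240
  -- iteration 5/12 --
  FD 6: (14.196,-14.196) -> (11.196,-19.392) [heading=240, draw]
  RT 30: heading 240 -> 210
  -- iteration 6/12 --
  FD 6: (11.196,-19.392) -> (6,-22.392) [heading=210, draw]
  RT 30: heading 210 -> 180
  -- iteration 7/12 --
  FD 6: (6,-22.392) -> (0,-22.392) [heading=180, draw]
  RT 30: heading 180 -> 150
  -- iteration 8/12 --
  FD 6: (0,-22.392) -> (-5.196,-19.392) [heading=150, draw]
  RT 30: heading 150 -> 120
  -- iteration 9/12 --
  FD 6: (-5.196,-19.392) -> (-8.196,-14.196) [heading=120, draw]
  RT 30: heading 120 -> 90
  -- iteration 10/12 --
  FD 6: (-8.196,-14.196) -> (-8.196,-8.196) [heading=90, draw]
  RT 30: heading 90 -> 60
  -- iteration 11/12 --
  FD 6: (-8.196,-8.196) -> (-5.196,-3) [heading=60, draw]
  RT 30: heading 60 -> 30
  -- iteration 12/12 --
  FD 6: (-5.196,-3) -> (0,0) [heading=30, draw]
  RT 30: heading 30 -> 0
]
Final: pos=(0,0), heading=0, 12 segment(s) drawn

Start position: (0, 0)
Final position: (0, 0)
Distance = 0; < 1e-6 -> CLOSED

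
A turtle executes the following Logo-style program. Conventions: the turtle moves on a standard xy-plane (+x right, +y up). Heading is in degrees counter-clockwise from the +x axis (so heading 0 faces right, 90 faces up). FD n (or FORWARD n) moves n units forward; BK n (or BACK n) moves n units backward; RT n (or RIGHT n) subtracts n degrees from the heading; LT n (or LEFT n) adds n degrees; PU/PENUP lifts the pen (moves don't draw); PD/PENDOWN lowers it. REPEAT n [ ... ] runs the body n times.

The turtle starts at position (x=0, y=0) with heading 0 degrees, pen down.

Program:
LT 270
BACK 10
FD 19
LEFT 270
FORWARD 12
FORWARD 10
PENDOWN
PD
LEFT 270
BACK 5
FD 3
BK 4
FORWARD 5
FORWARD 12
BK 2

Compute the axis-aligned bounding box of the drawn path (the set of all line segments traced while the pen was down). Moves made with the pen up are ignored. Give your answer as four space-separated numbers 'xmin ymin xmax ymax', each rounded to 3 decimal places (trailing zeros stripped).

Executing turtle program step by step:
Start: pos=(0,0), heading=0, pen down
LT 270: heading 0 -> 270
BK 10: (0,0) -> (0,10) [heading=270, draw]
FD 19: (0,10) -> (0,-9) [heading=270, draw]
LT 270: heading 270 -> 180
FD 12: (0,-9) -> (-12,-9) [heading=180, draw]
FD 10: (-12,-9) -> (-22,-9) [heading=180, draw]
PD: pen down
PD: pen down
LT 270: heading 180 -> 90
BK 5: (-22,-9) -> (-22,-14) [heading=90, draw]
FD 3: (-22,-14) -> (-22,-11) [heading=90, draw]
BK 4: (-22,-11) -> (-22,-15) [heading=90, draw]
FD 5: (-22,-15) -> (-22,-10) [heading=90, draw]
FD 12: (-22,-10) -> (-22,2) [heading=90, draw]
BK 2: (-22,2) -> (-22,0) [heading=90, draw]
Final: pos=(-22,0), heading=90, 10 segment(s) drawn

Segment endpoints: x in {-22, -22, -22, -22, -12, 0, 0, 0}, y in {-15, -14, -11, -10, -9, -9, -9, 0, 0, 2, 10}
xmin=-22, ymin=-15, xmax=0, ymax=10

Answer: -22 -15 0 10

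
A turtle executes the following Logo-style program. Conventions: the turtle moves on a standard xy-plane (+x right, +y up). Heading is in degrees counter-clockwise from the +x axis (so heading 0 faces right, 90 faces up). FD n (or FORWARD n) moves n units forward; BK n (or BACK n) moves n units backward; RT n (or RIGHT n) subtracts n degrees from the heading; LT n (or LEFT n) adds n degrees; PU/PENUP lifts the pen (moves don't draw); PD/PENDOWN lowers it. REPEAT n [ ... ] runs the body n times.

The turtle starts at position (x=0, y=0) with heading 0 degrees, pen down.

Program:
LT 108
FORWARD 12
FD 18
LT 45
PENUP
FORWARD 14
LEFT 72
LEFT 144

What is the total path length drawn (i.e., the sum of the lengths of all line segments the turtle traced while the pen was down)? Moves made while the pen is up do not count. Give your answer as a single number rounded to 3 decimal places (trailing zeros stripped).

Executing turtle program step by step:
Start: pos=(0,0), heading=0, pen down
LT 108: heading 0 -> 108
FD 12: (0,0) -> (-3.708,11.413) [heading=108, draw]
FD 18: (-3.708,11.413) -> (-9.271,28.532) [heading=108, draw]
LT 45: heading 108 -> 153
PU: pen up
FD 14: (-9.271,28.532) -> (-21.745,34.888) [heading=153, move]
LT 72: heading 153 -> 225
LT 144: heading 225 -> 9
Final: pos=(-21.745,34.888), heading=9, 2 segment(s) drawn

Segment lengths:
  seg 1: (0,0) -> (-3.708,11.413), length = 12
  seg 2: (-3.708,11.413) -> (-9.271,28.532), length = 18
Total = 30

Answer: 30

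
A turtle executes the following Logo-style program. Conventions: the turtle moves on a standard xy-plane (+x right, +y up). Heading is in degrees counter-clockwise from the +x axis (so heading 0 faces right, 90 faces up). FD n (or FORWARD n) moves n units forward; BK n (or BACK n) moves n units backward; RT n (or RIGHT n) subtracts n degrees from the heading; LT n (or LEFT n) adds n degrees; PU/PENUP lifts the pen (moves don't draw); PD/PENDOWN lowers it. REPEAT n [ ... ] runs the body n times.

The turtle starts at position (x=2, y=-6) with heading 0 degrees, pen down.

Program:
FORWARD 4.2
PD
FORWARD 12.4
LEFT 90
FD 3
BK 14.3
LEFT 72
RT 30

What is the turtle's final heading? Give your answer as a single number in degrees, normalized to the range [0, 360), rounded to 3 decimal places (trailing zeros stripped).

Executing turtle program step by step:
Start: pos=(2,-6), heading=0, pen down
FD 4.2: (2,-6) -> (6.2,-6) [heading=0, draw]
PD: pen down
FD 12.4: (6.2,-6) -> (18.6,-6) [heading=0, draw]
LT 90: heading 0 -> 90
FD 3: (18.6,-6) -> (18.6,-3) [heading=90, draw]
BK 14.3: (18.6,-3) -> (18.6,-17.3) [heading=90, draw]
LT 72: heading 90 -> 162
RT 30: heading 162 -> 132
Final: pos=(18.6,-17.3), heading=132, 4 segment(s) drawn

Answer: 132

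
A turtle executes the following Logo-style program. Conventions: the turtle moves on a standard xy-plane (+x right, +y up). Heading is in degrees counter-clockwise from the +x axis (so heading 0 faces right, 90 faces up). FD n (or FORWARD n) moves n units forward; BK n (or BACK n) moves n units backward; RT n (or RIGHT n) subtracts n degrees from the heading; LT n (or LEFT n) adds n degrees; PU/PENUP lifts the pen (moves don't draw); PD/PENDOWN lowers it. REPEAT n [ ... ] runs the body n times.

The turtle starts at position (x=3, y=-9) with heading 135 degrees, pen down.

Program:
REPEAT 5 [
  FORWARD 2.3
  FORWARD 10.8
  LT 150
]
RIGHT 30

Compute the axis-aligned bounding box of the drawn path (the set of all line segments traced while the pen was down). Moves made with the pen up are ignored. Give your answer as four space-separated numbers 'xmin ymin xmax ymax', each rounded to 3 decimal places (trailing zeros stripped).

Answer: -8.745 -12.391 3.908 0.263

Derivation:
Executing turtle program step by step:
Start: pos=(3,-9), heading=135, pen down
REPEAT 5 [
  -- iteration 1/5 --
  FD 2.3: (3,-9) -> (1.374,-7.374) [heading=135, draw]
  FD 10.8: (1.374,-7.374) -> (-6.263,0.263) [heading=135, draw]
  LT 150: heading 135 -> 285
  -- iteration 2/5 --
  FD 2.3: (-6.263,0.263) -> (-5.668,-1.959) [heading=285, draw]
  FD 10.8: (-5.668,-1.959) -> (-2.873,-12.391) [heading=285, draw]
  LT 150: heading 285 -> 75
  -- iteration 3/5 --
  FD 2.3: (-2.873,-12.391) -> (-2.277,-10.169) [heading=75, draw]
  FD 10.8: (-2.277,-10.169) -> (0.518,0.263) [heading=75, draw]
  LT 150: heading 75 -> 225
  -- iteration 4/5 --
  FD 2.3: (0.518,0.263) -> (-1.108,-1.363) [heading=225, draw]
  FD 10.8: (-1.108,-1.363) -> (-8.745,-9) [heading=225, draw]
  LT 150: heading 225 -> 15
  -- iteration 5/5 --
  FD 2.3: (-8.745,-9) -> (-6.524,-8.405) [heading=15, draw]
  FD 10.8: (-6.524,-8.405) -> (3.908,-5.609) [heading=15, draw]
  LT 150: heading 15 -> 165
]
RT 30: heading 165 -> 135
Final: pos=(3.908,-5.609), heading=135, 10 segment(s) drawn

Segment endpoints: x in {-8.745, -6.524, -6.263, -5.668, -2.873, -2.277, -1.108, 0.518, 1.374, 3, 3.908}, y in {-12.391, -10.169, -9, -9, -8.405, -7.374, -5.609, -1.959, -1.363, 0.263, 0.263}
xmin=-8.745, ymin=-12.391, xmax=3.908, ymax=0.263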